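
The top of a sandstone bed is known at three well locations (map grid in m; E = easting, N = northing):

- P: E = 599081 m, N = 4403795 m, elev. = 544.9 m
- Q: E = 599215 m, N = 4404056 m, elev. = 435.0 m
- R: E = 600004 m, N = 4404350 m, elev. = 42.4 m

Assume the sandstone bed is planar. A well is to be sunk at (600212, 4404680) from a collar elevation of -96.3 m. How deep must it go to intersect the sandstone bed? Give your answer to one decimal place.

Let the plane be z = a·E + b·N + c.
Q−P: 134a + 261b = −109.9;  R−P: 923a + 555b = −502.5.
Solving gives a = −0.421285871, b = −0.204780434.
Then c = 544.9 − a·599081 − b·4403795 = 1154740.31.
At (600212, 4404680): z_contact = −252860.84 − 901992.28 + 1154740.31 = -112.81 m.
Depth below ground = -96.3 − (-112.81) = 16.5 m.

16.5 m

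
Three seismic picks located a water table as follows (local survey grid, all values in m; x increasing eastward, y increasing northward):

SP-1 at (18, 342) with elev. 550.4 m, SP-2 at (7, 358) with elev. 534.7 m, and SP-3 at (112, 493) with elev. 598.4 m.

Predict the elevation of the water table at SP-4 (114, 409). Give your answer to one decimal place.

Let the plane be z = a·x + b·y + c.
SP-2−SP-1: −11a + 16b = −15.7;  SP-3−SP-1: 94a + 151b = 48.
Solving gives a = 0.99169, b = −0.29946.
Then c = 550.4 − a·18 − b·342 = 634.97.
At (114, 409): z = 113.1 − 122.5 + 634.97 = 625.5 m.

625.5 m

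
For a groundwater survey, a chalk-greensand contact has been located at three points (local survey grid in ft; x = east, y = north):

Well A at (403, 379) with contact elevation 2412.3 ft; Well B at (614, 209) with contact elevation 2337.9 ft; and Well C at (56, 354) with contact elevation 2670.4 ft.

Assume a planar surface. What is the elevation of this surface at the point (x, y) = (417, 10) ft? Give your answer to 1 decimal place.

2566.8 ft

Two edge vectors: Well A→Well B = (211, -170, -74.4), Well A→Well C = (-347, -25, 258.1).
Normal n = (Well A→Well B) × (Well A→Well C) = (-45737, -28642.3, -64265).
So ∂z/∂x = −n_x/n_z = −0.71169 and ∂z/∂y = −n_y/n_z = −0.44569.
Intercept c from Well A: 2412.3 + 286.81 + 168.92 = 2868.03.
At (417, 10): z = −296.8 − 4.5 + 2868.03 = 2566.8 ft.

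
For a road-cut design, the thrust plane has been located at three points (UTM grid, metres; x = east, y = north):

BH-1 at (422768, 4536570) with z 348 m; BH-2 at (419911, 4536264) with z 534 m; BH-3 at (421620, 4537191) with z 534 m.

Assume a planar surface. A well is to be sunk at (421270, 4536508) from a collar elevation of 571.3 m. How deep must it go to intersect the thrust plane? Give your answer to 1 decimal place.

111.1 m

Let the plane be z = a·x + b·y + c.
BH-2−BH-1: −2857a − 306b = 186;  BH-3−BH-1: −1148a + 621b = 186.
Solving gives a = −0.081121250, b = 0.149553631.
Then c = 348 − a·422768 − b·4536570 = −643817.05.
At (421270, 4536508): z_contact = −34173.95 + 678451.24 − 643817.05 = 460.25 m.
Depth below ground = 571.3 − 460.25 = 111.1 m.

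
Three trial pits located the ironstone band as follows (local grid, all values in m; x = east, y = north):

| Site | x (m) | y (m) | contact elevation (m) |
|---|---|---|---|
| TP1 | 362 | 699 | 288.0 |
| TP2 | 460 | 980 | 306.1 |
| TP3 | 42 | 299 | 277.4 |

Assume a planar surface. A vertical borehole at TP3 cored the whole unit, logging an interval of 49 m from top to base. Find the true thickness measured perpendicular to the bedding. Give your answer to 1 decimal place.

Two edge vectors: TP1→TP2 = (98, 281, 18.1), TP1→TP3 = (-320, -400, -10.6).
Normal n = (TP1→TP2) × (TP1→TP3) = (4261.4, -4753.2, 50720).
So ∂z/∂x = −n_x/n_z = −0.08402 and ∂z/∂y = −n_y/n_z = 0.09371.
|∇z| = √(a²+b²) = 0.12586, so dip δ = arctan(0.12586) = 7.17°.
True thickness = vertical thickness × cos δ = 49 × cos 7.17° = 48.6 m.

48.6 m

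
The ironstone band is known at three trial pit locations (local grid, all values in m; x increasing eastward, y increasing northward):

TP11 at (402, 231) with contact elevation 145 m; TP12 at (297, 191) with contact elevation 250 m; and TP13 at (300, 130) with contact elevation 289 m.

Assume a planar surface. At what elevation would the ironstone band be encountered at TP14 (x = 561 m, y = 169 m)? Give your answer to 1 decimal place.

68.8 m

Two edge vectors: TP11→TP12 = (-105, -40, 105), TP11→TP13 = (-102, -101, 144).
Normal n = (TP11→TP12) × (TP11→TP13) = (4845, 4410, 6525).
So ∂z/∂x = −n_x/n_z = −0.74253 and ∂z/∂y = −n_y/n_z = −0.67586.
Intercept c from TP11: 145 + 298.50 + 156.12 = 599.62.
At (561, 169): z = −416.6 − 114.2 + 599.62 = 68.8 m.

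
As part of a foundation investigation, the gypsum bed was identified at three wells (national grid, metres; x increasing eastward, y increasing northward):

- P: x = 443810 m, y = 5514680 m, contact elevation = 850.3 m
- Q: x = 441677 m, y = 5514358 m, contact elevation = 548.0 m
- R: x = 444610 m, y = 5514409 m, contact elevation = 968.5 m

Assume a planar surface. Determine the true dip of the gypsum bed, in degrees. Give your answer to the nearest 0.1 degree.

8.2°

Let the plane be z = a·x + b·y + c.
Q−P: −2133a − 322b = −302.3;  R−P: 800a − 271b = 118.2.
Solving gives a = 0.14358, b = −0.01230.
Gradient magnitude |∇z| = √(a² + b²) = √(0.02062 + 0.00015) = 0.14411.
True dip = arctan(0.14411) = 8.2°, dipping toward W (azimuth ≈ 275°).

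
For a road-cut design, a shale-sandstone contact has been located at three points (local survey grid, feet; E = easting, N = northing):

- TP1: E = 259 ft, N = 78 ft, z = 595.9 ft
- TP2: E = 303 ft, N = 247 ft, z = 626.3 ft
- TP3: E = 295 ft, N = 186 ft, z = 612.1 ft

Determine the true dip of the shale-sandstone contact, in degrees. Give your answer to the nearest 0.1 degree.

26.6°

Two edge vectors: TP1→TP2 = (44, 169, 30.4), TP1→TP3 = (36, 108, 16.2).
Normal n = (TP1→TP2) × (TP1→TP3) = (-545.4, 381.6, -1332).
So ∂z/∂E = −n_x/n_z = −0.40946 and ∂z/∂N = −n_y/n_z = 0.28649.
Gradient magnitude |∇z| = √(a² + b²) = √(0.16766 + 0.08207) = 0.49973.
True dip = arctan(0.49973) = 26.6°, dipping toward SE (azimuth ≈ 125°).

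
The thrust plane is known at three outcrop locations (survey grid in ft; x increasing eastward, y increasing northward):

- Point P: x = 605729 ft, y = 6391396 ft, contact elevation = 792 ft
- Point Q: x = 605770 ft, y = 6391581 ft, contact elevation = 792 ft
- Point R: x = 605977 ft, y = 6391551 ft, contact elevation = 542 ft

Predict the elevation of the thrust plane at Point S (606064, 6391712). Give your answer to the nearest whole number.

482 ft

Let the plane be z = a·x + b·y + c.
Point Q−Point P: 41a + 185b = 0;  Point R−Point P: 248a + 155b = −250.
Solving gives a = −1.17014548, b = 0.25932954.
Then c = 792 − a·605729 − b·6391396 = −947894.72.
At (606064, 6391712): z = −709183.0 + 1657559.7 − 947894.72 = 481.9 ft.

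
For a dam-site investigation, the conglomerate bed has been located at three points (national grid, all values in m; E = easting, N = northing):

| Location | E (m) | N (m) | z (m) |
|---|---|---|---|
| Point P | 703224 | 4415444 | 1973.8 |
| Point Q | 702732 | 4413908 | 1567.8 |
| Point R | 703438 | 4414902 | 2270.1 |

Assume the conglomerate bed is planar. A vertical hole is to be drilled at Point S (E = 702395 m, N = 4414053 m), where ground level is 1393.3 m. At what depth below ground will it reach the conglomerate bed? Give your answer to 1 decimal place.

Two edge vectors: Point P→Point Q = (-492, -1536, -406), Point P→Point R = (214, -542, 296.3).
Normal n = (Point P→Point Q) × (Point P→Point R) = (-675168.8, 58895.6, 595368).
So ∂z/∂E = −n_x/n_z = 1.134036092 and ∂z/∂N = −n_y/n_z = −0.098923019.
Intercept c from Point P: 1973.8 − 797481.40 + 436789.05 = −358718.55.
At (702395, 4414053): z_contact = 796541.28 − 436651.45 − 358718.55 = 1171.29 m.
Depth below ground = 1393.3 − 1171.29 = 222.0 m.

222.0 m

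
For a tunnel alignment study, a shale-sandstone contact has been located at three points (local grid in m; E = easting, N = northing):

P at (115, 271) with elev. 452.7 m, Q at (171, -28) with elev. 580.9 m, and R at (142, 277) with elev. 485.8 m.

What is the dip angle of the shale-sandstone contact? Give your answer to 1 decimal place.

52.1°

Let the plane be z = a·E + b·N + c.
Q−P: 56a − 299b = 128.2;  R−P: 27a + 6b = 33.1.
Solving gives a = 1.26841, b = −0.19120.
Gradient magnitude |∇z| = √(a² + b²) = √(1.60888 + 0.03656) = 1.28274.
True dip = arctan(1.28274) = 52.1°, dipping toward W (azimuth ≈ 279°).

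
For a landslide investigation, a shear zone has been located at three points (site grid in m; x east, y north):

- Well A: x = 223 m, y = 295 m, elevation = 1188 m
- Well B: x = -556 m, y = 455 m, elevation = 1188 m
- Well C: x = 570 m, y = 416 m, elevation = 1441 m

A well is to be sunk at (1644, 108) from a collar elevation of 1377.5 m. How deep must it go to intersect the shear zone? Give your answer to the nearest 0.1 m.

Two edge vectors: Well A→Well B = (-779, 160, 0), Well A→Well C = (347, 121, 253).
Normal n = (Well A→Well B) × (Well A→Well C) = (40480, 197087, -149779).
So ∂z/∂x = −n_x/n_z = 0.270265 and ∂z/∂y = −n_y/n_z = 1.315852.
Intercept c from Well A: 1188 − 60.27 − 388.18 = 739.55.
At (1644, 108): z_contact = 444.32 + 142.11 + 739.55 = 1325.98 m.
Depth below ground = 1377.5 − 1325.98 = 51.5 m.

51.5 m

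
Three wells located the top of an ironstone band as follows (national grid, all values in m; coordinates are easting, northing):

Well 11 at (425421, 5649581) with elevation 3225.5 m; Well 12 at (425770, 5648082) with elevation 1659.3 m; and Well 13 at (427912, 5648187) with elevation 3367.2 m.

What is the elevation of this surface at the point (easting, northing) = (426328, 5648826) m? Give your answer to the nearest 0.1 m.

2976.1 m

Let the plane be z = a·easting + b·northing + c.
Well 12−Well 11: 349a − 1499b = −1566.2;  Well 13−Well 11: 2491a − 1394b = 141.7.
Solving gives a = 0.737702506, b = 1.216583172.
Then c = 3225.5 − a·425421 − b·5649581 = −7183793.81.
At (426328, 5648826): z = 314503.2 + 6872266.7 − 7183793.81 = 2976.1 m.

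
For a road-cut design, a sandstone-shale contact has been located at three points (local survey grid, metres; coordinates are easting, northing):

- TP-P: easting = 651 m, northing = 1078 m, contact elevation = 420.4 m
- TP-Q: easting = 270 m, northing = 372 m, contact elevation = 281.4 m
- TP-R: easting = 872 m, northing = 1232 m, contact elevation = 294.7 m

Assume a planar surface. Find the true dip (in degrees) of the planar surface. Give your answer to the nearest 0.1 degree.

54.3°

Two edge vectors: TP-P→TP-Q = (-381, -706, -139), TP-P→TP-R = (221, 154, -125.7).
Normal n = (TP-P→TP-Q) × (TP-P→TP-R) = (110150.2, -78610.7, 97352).
So ∂z/∂easting = −n_x/n_z = −1.13146 and ∂z/∂northing = −n_y/n_z = 0.80749.
Gradient magnitude |∇z| = √(a² + b²) = √(1.28021 + 0.65204) = 1.39005.
True dip = arctan(1.39005) = 54.3°, dipping toward SE (azimuth ≈ 126°).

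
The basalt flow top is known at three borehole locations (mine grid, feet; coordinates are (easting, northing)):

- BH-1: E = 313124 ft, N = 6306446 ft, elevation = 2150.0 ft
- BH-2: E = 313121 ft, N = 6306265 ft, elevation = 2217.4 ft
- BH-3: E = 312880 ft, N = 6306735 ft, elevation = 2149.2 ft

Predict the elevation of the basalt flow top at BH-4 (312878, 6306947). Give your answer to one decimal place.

Two edge vectors: BH-1→BH-2 = (-3, -181, 67.4), BH-1→BH-3 = (-244, 289, -0.8).
Normal n = (BH-1→BH-2) × (BH-1→BH-3) = (-19333.8, -16448, -45031).
So ∂z/∂E = −n_x/n_z = −0.429344230 and ∂z/∂N = −n_y/n_z = −0.365259488.
Intercept c from BH-1: 2150 + 134437.98 + 2303489.24 = 2440077.22.
At (312878, 6306947): z = −134332.4 − 2303672.2 + 2440077.22 = 2072.6 ft.

2072.6 ft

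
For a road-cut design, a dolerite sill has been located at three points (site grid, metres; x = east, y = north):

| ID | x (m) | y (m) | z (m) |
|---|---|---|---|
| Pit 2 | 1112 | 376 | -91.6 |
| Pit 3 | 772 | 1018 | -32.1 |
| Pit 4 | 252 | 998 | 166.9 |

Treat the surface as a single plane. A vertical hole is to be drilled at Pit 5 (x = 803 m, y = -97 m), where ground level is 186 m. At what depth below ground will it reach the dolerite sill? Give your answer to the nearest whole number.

110 m

Let the plane be z = a·x + b·y + c.
Pit 3−Pit 2: −340a + 642b = 59.5;  Pit 4−Pit 2: −860a + 622b = 258.5.
Solving gives a = −0.37855, b = −0.10780.
Then c = -91.6 − a·1112 − b·376 = 369.88.
At (803, -97): z_contact = −304.0 + 10.5 + 369.88 = 76.4 m.
Depth below ground = 186 − 76.4 = 110 m.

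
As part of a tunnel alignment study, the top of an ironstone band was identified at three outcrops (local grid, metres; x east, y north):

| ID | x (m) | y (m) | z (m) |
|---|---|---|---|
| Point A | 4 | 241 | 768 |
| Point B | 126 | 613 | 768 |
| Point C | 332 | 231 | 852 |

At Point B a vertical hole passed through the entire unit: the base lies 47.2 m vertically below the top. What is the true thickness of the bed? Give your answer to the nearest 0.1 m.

45.6 m

Let the plane be z = a·x + b·y + c.
Point B−Point A: 122a + 372b = 0;  Point C−Point A: 328a − 10b = 84.
Solving gives a = 0.25356, b = −0.08316.
|∇z| = √(a²+b²) = 0.26685, so dip δ = arctan(0.26685) = 14.94°.
True thickness = vertical thickness × cos δ = 47.2 × cos 14.94° = 45.6 m.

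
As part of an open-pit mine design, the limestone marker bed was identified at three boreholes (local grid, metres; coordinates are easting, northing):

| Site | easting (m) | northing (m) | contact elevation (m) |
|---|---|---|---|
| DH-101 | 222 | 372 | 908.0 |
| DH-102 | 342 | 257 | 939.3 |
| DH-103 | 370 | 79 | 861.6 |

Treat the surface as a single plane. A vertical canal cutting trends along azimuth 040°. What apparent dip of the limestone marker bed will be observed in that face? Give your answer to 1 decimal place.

43.4°

Two edge vectors: DH-101→DH-102 = (120, -115, 31.3), DH-101→DH-103 = (148, -293, -46.4).
Normal n = (DH-101→DH-102) × (DH-101→DH-103) = (14506.9, 10200.4, -18140).
So ∂z/∂easting = −n_x/n_z = 0.79972 and ∂z/∂northing = −n_y/n_z = 0.56232.
Unit vector along 040° is (sin 40°, cos 40°) = (0.6428, 0.7660).
Slope in that direction = a·(0.6428) + b·(0.7660) = 0.94481.
Apparent dip = arctan|0.94481| = 43.4° (true dip is 44.4°, so apparent ≤ true as expected).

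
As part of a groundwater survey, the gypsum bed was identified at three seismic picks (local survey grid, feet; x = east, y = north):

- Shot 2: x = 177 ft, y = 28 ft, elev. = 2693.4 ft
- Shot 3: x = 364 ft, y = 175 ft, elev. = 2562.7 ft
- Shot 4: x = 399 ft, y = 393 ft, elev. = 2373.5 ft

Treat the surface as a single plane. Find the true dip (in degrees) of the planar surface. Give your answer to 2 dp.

40.86°

Two edge vectors: Shot 2→Shot 3 = (187, 147, -130.7), Shot 2→Shot 4 = (222, 365, -319.9).
Normal n = (Shot 2→Shot 3) × (Shot 2→Shot 4) = (680.2, 30805.9, 35621).
So ∂z/∂x = −n_x/n_z = −0.01910 and ∂z/∂y = −n_y/n_z = −0.86482.
Gradient magnitude |∇z| = √(a² + b²) = √(0.00036 + 0.74792) = 0.86503.
True dip = arctan(0.86503) = 40.86°, dipping toward N (azimuth ≈ 001°).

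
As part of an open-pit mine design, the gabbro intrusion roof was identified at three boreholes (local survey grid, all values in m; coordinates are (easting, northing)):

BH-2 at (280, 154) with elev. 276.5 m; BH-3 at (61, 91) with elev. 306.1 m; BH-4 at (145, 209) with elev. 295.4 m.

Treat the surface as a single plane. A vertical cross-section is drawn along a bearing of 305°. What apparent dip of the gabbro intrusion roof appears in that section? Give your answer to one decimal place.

Two edge vectors: BH-2→BH-3 = (-219, -63, 29.6), BH-2→BH-4 = (-135, 55, 18.9).
Normal n = (BH-2→BH-3) × (BH-2→BH-4) = (-2818.7, 143.1, -20550).
So ∂z/∂E = −n_x/n_z = −0.13716 and ∂z/∂N = −n_y/n_z = 0.00696.
Unit vector along 305° is (sin 305°, cos 305°) = (-0.8192, 0.5736).
Slope in that direction = a·(-0.8192) + b·(0.5736) = 0.11635.
Apparent dip = arctan|0.11635| = 6.6° (true dip is 7.8°, so apparent ≤ true as expected).

6.6°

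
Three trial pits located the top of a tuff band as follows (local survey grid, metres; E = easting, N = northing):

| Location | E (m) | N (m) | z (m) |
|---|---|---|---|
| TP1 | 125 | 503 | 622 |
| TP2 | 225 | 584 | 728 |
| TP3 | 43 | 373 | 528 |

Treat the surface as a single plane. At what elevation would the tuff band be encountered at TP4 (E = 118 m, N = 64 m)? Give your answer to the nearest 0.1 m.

566.3 m

Let the plane be z = a·E + b·N + c.
TP2−TP1: 100a + 81b = 106;  TP3−TP1: −82a − 130b = −94.
Solving gives a = 0.96980, b = 0.11136.
Then c = 622 − a·125 − b·503 = 444.76.
At (118, 64): z = 114.4 + 7.1 + 444.76 = 566.3 m.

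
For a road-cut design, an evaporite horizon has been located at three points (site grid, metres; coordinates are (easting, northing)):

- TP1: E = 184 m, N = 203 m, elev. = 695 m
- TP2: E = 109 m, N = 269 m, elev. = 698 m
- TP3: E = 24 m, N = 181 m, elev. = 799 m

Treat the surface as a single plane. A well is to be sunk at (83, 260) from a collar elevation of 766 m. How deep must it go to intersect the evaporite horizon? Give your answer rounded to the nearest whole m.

48 m

Let the plane be z = a·E + b·N + c.
TP2−TP1: −75a + 66b = 3;  TP3−TP1: −160a − 22b = 104.
Solving gives a = −0.56757, b = −0.59951.
Then c = 695 − a·184 − b·203 = 921.13.
At (83, 260): z_contact = −47.1 − 155.9 + 921.13 = 718.2 m.
Depth below ground = 766 − 718.2 = 48 m.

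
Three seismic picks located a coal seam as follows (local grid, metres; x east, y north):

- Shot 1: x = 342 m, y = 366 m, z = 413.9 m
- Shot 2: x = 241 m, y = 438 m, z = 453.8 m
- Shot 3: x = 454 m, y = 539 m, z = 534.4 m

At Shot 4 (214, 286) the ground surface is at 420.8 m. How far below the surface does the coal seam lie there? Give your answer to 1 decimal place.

Let the plane be z = a·x + b·y + c.
Shot 2−Shot 1: −101a + 72b = 39.9;  Shot 3−Shot 1: 112a + 173b = 120.5.
Solving gives a = 0.06944, b = 0.65158.
Then c = 413.9 − a·342 − b·366 = 151.67.
At (214, 286): z_contact = 14.86 + 186.35 + 151.67 = 352.89 m.
Depth below ground = 420.8 − 352.89 = 67.9 m.

67.9 m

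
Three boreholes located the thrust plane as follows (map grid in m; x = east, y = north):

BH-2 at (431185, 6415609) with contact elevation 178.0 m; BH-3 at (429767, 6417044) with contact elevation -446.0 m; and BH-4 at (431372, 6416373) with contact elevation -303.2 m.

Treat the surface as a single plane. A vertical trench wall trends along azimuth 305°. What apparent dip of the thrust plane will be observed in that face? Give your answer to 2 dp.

Two edge vectors: BH-2→BH-3 = (-1418, 1435, -624), BH-2→BH-4 = (187, 764, -481.2).
Normal n = (BH-2→BH-3) × (BH-2→BH-4) = (-213786, -799029.6, -1351697).
So ∂z/∂x = −n_x/n_z = −0.15816 and ∂z/∂y = −n_y/n_z = −0.59113.
Unit vector along 305° is (sin 305°, cos 305°) = (-0.8192, 0.5736).
Slope in that direction = a·(-0.8192) + b·(0.5736) = −0.20950.
Apparent dip = arctan|0.20950| = 11.83° (true dip is 31.5°, so apparent ≤ true as expected).

11.83°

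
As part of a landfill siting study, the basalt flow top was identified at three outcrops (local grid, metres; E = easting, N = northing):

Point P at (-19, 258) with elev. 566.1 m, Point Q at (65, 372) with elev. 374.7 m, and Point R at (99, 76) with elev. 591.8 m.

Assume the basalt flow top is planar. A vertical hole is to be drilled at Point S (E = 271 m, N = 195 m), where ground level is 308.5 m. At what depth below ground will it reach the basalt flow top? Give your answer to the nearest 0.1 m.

Two edge vectors: Point P→Point Q = (84, 114, -191.4), Point P→Point R = (118, -182, 25.7).
Normal n = (Point P→Point Q) × (Point P→Point R) = (-31905, -24744, -28740).
So ∂z/∂E = −n_x/n_z = −1.11013 and ∂z/∂N = −n_y/n_z = −0.86096.
Intercept c from Point P: 566.1 − 21.09 + 222.13 = 767.14.
At (271, 195): z_contact = −300.84 − 167.89 + 767.14 = 298.40 m.
Depth below ground = 308.5 − 298.40 = 10.1 m.

10.1 m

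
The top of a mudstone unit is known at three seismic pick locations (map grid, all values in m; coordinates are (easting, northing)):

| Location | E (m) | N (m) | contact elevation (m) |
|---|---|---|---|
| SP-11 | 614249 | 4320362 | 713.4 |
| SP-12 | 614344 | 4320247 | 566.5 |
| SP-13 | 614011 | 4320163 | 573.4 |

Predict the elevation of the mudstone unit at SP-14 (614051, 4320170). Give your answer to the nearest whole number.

569 m

Let the plane be z = a·E + b·N + c.
SP-12−SP-11: 95a − 115b = −146.9;  SP-13−SP-11: −238a − 199b = −140.
Solving gives a = −0.28380551, b = 1.04294327.
Then c = 713.4 − a·614249 − b·4320362 = −4330851.84.
At (614051, 4320170): z = −174271.1 + 4505692.2 − 4330851.84 = 569.3 m.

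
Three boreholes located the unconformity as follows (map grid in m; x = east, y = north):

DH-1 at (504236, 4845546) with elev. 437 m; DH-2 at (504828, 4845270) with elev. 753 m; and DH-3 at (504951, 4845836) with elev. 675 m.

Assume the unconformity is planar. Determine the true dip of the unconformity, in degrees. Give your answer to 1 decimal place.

25.9°

Two edge vectors: DH-1→DH-2 = (592, -276, 316), DH-1→DH-3 = (715, 290, 238).
Normal n = (DH-1→DH-2) × (DH-1→DH-3) = (-157328, 85044, 369020).
So ∂z/∂x = −n_x/n_z = 0.42634 and ∂z/∂y = −n_y/n_z = −0.23046.
Gradient magnitude |∇z| = √(a² + b²) = √(0.18177 + 0.05311) = 0.48464.
True dip = arctan(0.48464) = 25.9°, dipping toward WNW (azimuth ≈ 298°).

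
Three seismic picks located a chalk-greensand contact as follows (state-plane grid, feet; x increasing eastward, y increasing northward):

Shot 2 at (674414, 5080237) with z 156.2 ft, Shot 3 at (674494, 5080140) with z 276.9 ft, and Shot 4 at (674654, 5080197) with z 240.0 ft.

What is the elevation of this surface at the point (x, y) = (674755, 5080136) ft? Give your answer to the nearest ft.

Two edge vectors: Shot 2→Shot 3 = (80, -97, 120.7), Shot 2→Shot 4 = (240, -40, 83.8).
Normal n = (Shot 2→Shot 3) × (Shot 2→Shot 4) = (-3300.6, 22264, 20080).
So ∂z/∂x = −n_x/n_z = 0.16437251 and ∂z/∂y = −n_y/n_z = −1.10876494.
Intercept c from Shot 2: 156.2 − 110855.12 + 5632788.67 = 5522089.75.
At (674755, 5080136): z = 110911.2 − 5632676.7 + 5522089.75 = 324.2 ft.

324 ft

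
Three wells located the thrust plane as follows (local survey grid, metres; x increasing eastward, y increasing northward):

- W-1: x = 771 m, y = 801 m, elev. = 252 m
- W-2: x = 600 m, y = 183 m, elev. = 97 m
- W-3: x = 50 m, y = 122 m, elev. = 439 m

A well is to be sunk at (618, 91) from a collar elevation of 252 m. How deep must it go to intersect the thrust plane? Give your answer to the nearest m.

207 m

Two edge vectors: W-1→W-2 = (-171, -618, -155), W-1→W-3 = (-721, -679, 187).
Normal n = (W-1→W-2) × (W-1→W-3) = (-220811, 143732, -329469).
So ∂z/∂x = −n_x/n_z = −0.67020 and ∂z/∂y = −n_y/n_z = 0.43625.
Intercept c from W-1: 252 + 516.73 − 349.44 = 419.29.
At (618, 91): z_contact = −414.2 + 39.7 + 419.29 = 44.8 m.
Depth below ground = 252 − 44.8 = 207 m.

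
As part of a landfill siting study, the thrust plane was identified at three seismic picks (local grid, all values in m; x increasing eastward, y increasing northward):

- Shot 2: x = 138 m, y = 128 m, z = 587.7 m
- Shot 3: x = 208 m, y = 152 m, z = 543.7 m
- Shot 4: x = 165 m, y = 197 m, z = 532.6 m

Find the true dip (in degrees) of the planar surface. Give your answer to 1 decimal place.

37.2°

Let the plane be z = a·x + b·y + c.
Shot 3−Shot 2: 70a + 24b = −44;  Shot 4−Shot 2: 27a + 69b = −55.1.
Solving gives a = −0.40976, b = −0.63821.
Gradient magnitude |∇z| = √(a² + b²) = √(0.16790 + 0.40731) = 0.75843.
True dip = arctan(0.75843) = 37.2°, dipping toward NNE (azimuth ≈ 033°).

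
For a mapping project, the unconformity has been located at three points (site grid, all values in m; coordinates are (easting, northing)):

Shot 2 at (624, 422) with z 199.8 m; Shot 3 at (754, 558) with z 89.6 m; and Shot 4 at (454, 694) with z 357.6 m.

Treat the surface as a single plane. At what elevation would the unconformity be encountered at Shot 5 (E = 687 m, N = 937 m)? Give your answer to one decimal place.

160.1 m

Let the plane be z = a·E + b·N + c.
Shot 3−Shot 2: 130a + 136b = −110.2;  Shot 4−Shot 2: −170a + 272b = 157.8.
Solving gives a = −0.87953, b = 0.03044.
Then c = 199.8 − a·624 − b·422 = 735.79.
At (687, 937): z = −604.2 + 28.5 + 735.79 = 160.1 m.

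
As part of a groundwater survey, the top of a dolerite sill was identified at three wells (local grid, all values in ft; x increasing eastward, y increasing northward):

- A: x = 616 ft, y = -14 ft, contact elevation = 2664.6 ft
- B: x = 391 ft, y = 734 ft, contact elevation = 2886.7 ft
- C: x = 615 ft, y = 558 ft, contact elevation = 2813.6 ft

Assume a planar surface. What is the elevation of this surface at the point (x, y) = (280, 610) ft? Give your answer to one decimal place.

2867.9 ft

Let the plane be z = a·x + b·y + c.
B−A: −225a + 748b = 222.1;  C−A: −1a + 572b = 149.
Solving gives a = −0.12184, b = 0.26028.
Then c = 2664.6 − a·616 − b·-14 = 2743.30.
At (280, 610): z = −34.1 + 158.8 + 2743.30 = 2867.9 ft.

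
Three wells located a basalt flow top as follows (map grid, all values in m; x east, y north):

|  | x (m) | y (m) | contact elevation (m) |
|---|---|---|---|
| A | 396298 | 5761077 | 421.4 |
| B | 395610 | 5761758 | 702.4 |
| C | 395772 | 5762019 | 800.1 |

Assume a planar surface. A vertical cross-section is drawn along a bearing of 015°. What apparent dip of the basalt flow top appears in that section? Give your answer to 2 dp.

20.28°

Let the plane be z = a·x + b·y + c.
B−A: −688a + 681b = 281;  C−A: −526a + 942b = 378.7.
Solving gives a = −0.02348, b = 0.38890.
Unit vector along 015° is (sin 15°, cos 15°) = (0.2588, 0.9659).
Slope in that direction = a·(0.2588) + b·(0.9659) = 0.36958.
Apparent dip = arctan|0.36958| = 20.28° (true dip is 21.3°, so apparent ≤ true as expected).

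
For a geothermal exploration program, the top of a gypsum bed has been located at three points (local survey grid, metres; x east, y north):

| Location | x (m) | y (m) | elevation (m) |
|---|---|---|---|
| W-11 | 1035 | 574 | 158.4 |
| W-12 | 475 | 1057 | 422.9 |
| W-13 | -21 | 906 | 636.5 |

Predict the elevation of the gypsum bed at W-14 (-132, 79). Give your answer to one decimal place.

Two edge vectors: W-11→W-12 = (-560, 483, 264.5), W-11→W-13 = (-1056, 332, 478.1).
Normal n = (W-11→W-12) × (W-11→W-13) = (143108.3, -11576, 324128).
So ∂z/∂x = −n_x/n_z = −0.441518 and ∂z/∂y = −n_y/n_z = 0.035714.
Intercept c from W-11: 158.4 + 456.97 − 20.50 = 594.87.
At (-132, 79): z = 58.3 + 2.8 + 594.87 = 656.0 m.

656.0 m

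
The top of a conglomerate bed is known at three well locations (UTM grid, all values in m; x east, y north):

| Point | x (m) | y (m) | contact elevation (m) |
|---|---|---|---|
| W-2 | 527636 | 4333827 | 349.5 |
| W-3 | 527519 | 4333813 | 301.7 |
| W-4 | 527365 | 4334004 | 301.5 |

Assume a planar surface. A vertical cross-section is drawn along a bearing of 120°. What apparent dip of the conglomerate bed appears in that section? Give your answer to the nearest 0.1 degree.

Two edge vectors: W-2→W-3 = (-117, -14, -47.8), W-2→W-4 = (-271, 177, -48).
Normal n = (W-2→W-3) × (W-2→W-4) = (9132.6, 7337.8, -24503).
So ∂z/∂x = −n_x/n_z = 0.37271 and ∂z/∂y = −n_y/n_z = 0.29947.
Unit vector along 120° is (sin 120°, cos 120°) = (0.8660, -0.5000).
Slope in that direction = a·(0.8660) + b·(-0.5000) = 0.17305.
Apparent dip = arctan|0.17305| = 9.8° (true dip is 25.6°, so apparent ≤ true as expected).

9.8°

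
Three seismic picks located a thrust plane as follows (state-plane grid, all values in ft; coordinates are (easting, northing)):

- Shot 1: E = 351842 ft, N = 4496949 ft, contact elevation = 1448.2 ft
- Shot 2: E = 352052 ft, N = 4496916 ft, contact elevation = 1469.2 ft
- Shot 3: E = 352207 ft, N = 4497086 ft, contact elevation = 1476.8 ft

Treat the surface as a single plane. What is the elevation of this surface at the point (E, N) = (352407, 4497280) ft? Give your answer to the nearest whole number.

Let the plane be z = a·E + b·N + c.
Shot 2−Shot 1: 210a − 33b = 21;  Shot 3−Shot 1: 365a + 137b = 28.6.
Solving gives a = 0.09361264, b = −0.04064682.
Then c = 1448.2 − a·351842 − b·4496949 = 151298.02.
At (352407, 4497280): z = 32989.8 − 182800.1 + 151298.02 = 1487.6 ft.

1488 ft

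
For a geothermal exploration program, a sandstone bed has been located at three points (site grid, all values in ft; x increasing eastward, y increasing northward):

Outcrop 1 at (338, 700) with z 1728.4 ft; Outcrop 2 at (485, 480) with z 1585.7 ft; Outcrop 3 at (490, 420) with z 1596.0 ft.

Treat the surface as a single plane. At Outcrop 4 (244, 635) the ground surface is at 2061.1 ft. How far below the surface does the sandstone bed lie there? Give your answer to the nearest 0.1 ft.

Let the plane be z = a·x + b·y + c.
Outcrop 2−Outcrop 1: 147a − 220b = −142.7;  Outcrop 3−Outcrop 1: 152a − 280b = −132.4.
Solving gives a = −1.40259, b = −0.28855.
Then c = 1728.4 − a·338 − b·700 = 2404.46.
At (244, 635): z_contact = −342.23 − 183.23 + 2404.46 = 1879.00 ft.
Depth below ground = 2061.1 − 1879.00 = 182.1 ft.

182.1 ft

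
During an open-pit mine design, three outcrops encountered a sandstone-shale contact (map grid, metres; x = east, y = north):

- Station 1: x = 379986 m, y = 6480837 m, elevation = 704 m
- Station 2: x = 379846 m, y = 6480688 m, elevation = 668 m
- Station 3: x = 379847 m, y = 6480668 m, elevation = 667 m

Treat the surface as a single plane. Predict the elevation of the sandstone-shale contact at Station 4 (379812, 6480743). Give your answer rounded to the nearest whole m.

665 m

Let the plane be z = a·x + b·y + c.
Station 2−Station 1: −140a − 149b = −36;  Station 3−Station 1: −139a − 169b = −37.
Solving gives a = 0.19362496, b = 0.05968125.
Then c = 704 − a·379986 − b·6480837 = −459655.21.
At (379812, 6480743): z = 73541.1 + 386778.8 − 459655.21 = 664.7 m.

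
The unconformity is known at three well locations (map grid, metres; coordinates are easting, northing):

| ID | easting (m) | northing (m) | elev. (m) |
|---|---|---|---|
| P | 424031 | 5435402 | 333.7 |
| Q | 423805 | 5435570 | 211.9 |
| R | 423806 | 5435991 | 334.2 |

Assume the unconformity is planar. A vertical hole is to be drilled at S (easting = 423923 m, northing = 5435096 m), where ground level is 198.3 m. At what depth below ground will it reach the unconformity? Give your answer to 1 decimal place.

34.3 m

Two edge vectors: P→Q = (-226, 168, -121.8), P→R = (-225, 589, 0.5).
Normal n = (P→Q) × (P→R) = (71824.2, 27518, -95314).
So ∂z/∂easting = −n_x/n_z = 0.753553518 and ∂z/∂northing = −n_y/n_z = 0.288708899.
Intercept c from P: 333.7 − 319530.05 − 1569248.93 = −1888445.28.
At (423923, 5435096): z_contact = 319448.67 + 1569160.58 − 1888445.28 = 163.97 m.
Depth below ground = 198.3 − 163.97 = 34.3 m.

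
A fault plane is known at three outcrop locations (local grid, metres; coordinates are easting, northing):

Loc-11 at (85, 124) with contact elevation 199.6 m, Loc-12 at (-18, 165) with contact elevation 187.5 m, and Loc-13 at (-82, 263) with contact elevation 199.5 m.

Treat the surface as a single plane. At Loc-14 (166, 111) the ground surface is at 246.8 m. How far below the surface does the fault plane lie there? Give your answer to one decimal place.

32.5 m

Let the plane be z = a·easting + b·northing + c.
Loc-12−Loc-11: −103a + 41b = −12.1;  Loc-13−Loc-11: −167a + 139b = −0.1.
Solving gives a = 0.22461, b = 0.26913.
Then c = 199.6 − a·85 − b·124 = 147.14.
At (166, 111): z_contact = 37.28 + 29.87 + 147.14 = 214.29 m.
Depth below ground = 246.8 − 214.29 = 32.5 m.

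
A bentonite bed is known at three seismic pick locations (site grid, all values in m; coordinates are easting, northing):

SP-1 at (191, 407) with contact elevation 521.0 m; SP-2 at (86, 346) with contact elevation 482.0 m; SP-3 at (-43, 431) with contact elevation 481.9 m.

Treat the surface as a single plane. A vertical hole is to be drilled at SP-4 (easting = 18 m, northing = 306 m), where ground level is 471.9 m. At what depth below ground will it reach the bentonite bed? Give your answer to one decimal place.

15.3 m

Two edge vectors: SP-1→SP-2 = (-105, -61, -39), SP-1→SP-3 = (-234, 24, -39.1).
Normal n = (SP-1→SP-2) × (SP-1→SP-3) = (3321.1, 5020.5, -16794).
So ∂z/∂easting = −n_x/n_z = 0.19776 and ∂z/∂northing = −n_y/n_z = 0.29895.
Intercept c from SP-1: 521 − 37.77 − 121.67 = 361.56.
At (18, 306): z_contact = 3.56 + 91.48 + 361.56 = 456.59 m.
Depth below ground = 471.9 − 456.59 = 15.3 m.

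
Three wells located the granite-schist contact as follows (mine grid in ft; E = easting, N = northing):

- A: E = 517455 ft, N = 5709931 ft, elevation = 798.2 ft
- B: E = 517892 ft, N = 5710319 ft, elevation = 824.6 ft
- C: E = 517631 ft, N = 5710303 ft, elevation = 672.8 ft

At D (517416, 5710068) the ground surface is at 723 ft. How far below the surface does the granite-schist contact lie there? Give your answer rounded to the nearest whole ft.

Let the plane be z = a·E + b·N + c.
B−A: 437a + 388b = 26.4;  C−A: 176a + 372b = −125.4.
Solving gives a = 0.62026391, b = −0.63055497.
Then c = 798.2 − a·517455 − b·5709931 = 3280264.89.
At (517416, 5710068): z_contact = 320934.5 − 3600511.7 + 3280264.89 = 687.6 ft.
Depth below ground = 723 − 687.6 = 35 ft.

35 ft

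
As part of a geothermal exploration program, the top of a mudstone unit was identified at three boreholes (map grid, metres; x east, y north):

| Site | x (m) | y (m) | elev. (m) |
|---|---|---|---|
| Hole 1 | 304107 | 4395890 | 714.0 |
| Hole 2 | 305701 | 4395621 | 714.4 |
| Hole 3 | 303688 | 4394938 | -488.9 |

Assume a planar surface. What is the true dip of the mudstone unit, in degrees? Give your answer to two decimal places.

50.02°

Two edge vectors: Hole 1→Hole 2 = (1594, -269, 0.4), Hole 1→Hole 3 = (-419, -952, -1202.9).
Normal n = (Hole 1→Hole 2) × (Hole 1→Hole 3) = (323960.9, 1917255, -1630199).
So ∂z/∂x = −n_x/n_z = 0.19872 and ∂z/∂y = −n_y/n_z = 1.17609.
Gradient magnitude |∇z| = √(a² + b²) = √(0.03949 + 1.38318) = 1.19276.
True dip = arctan(1.19276) = 50.02°, dipping toward S (azimuth ≈ 190°).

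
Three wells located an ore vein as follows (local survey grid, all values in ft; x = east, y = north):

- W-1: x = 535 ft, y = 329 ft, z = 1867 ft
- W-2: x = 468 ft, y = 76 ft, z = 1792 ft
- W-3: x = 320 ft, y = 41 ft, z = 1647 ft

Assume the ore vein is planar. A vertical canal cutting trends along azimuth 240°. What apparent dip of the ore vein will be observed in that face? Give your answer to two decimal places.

40.70°

Let the plane be z = a·x + b·y + c.
W-2−W-1: −67a − 253b = −75;  W-3−W-1: −215a − 288b = −220.
Solving gives a = 0.97040, b = 0.03946.
Unit vector along 240° is (sin 240°, cos 240°) = (-0.8660, -0.5000).
Slope in that direction = a·(-0.8660) + b·(-0.5000) = −0.86012.
Apparent dip = arctan|0.86012| = 40.70° (true dip is 44.2°, so apparent ≤ true as expected).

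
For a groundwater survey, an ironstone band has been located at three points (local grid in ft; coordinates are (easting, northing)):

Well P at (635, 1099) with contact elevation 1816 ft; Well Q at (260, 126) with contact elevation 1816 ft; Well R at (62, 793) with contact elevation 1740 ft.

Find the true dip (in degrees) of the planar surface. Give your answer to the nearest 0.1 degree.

10.1°

Two edge vectors: Well P→Well Q = (-375, -973, 0), Well P→Well R = (-573, -306, -76).
Normal n = (Well P→Well Q) × (Well P→Well R) = (73948, -28500, -442779).
So ∂z/∂E = −n_x/n_z = 0.16701 and ∂z/∂N = −n_y/n_z = −0.06437.
Gradient magnitude |∇z| = √(a² + b²) = √(0.02789 + 0.00414) = 0.17898.
True dip = arctan(0.17898) = 10.1°, dipping toward WNW (azimuth ≈ 291°).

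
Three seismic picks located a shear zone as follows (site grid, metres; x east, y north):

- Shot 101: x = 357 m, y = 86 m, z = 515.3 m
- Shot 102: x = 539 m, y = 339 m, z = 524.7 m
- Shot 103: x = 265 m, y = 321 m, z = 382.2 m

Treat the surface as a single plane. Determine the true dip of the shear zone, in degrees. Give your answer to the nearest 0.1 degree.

33.0°

Two edge vectors: Shot 101→Shot 102 = (182, 253, 9.4), Shot 101→Shot 103 = (-92, 235, -133.1).
Normal n = (Shot 101→Shot 102) × (Shot 101→Shot 103) = (-35883.3, 23359.4, 66046).
So ∂z/∂x = −n_x/n_z = 0.54331 and ∂z/∂y = −n_y/n_z = −0.35368.
Gradient magnitude |∇z| = √(a² + b²) = √(0.29518 + 0.12509) = 0.64829.
True dip = arctan(0.64829) = 33.0°, dipping toward WNW (azimuth ≈ 303°).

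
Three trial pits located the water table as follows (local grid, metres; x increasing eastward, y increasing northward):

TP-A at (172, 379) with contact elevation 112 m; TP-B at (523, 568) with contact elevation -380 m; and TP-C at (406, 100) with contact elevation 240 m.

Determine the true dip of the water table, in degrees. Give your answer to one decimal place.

54.0°

Two edge vectors: TP-A→TP-B = (351, 189, -492), TP-A→TP-C = (234, -279, 128).
Normal n = (TP-A→TP-B) × (TP-A→TP-C) = (-113076, -160056, -142155).
So ∂z/∂x = −n_x/n_z = −0.79544 and ∂z/∂y = −n_y/n_z = −1.12593.
Gradient magnitude |∇z| = √(a² + b²) = √(0.63273 + 1.26771) = 1.37856.
True dip = arctan(1.37856) = 54.0°, dipping toward NE (azimuth ≈ 035°).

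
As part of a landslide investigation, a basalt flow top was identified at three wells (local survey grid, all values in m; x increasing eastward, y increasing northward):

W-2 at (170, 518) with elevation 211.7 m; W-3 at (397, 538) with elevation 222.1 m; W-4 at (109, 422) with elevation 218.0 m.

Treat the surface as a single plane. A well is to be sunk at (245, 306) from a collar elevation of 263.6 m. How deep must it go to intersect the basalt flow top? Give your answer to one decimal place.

Let the plane be z = a·x + b·y + c.
W-3−W-2: 227a + 20b = 10.4;  W-4−W-2: −61a − 96b = 6.3.
Solving gives a = 0.05466, b = −0.10035.
Then c = 211.7 − a·170 − b·518 = 254.39.
At (245, 306): z_contact = 13.39 − 30.71 + 254.39 = 237.07 m.
Depth below ground = 263.6 − 237.07 = 26.5 m.

26.5 m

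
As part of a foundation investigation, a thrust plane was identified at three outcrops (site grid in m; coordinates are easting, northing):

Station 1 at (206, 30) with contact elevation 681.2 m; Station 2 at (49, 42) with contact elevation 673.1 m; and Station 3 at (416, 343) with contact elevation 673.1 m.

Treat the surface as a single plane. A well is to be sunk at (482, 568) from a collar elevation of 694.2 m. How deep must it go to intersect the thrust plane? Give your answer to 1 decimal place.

Let the plane be z = a·easting + b·northing + c.
Station 2−Station 1: −157a + 12b = −8.1;  Station 3−Station 1: 210a + 313b = −8.1.
Solving gives a = 0.04719, b = −0.05754.
Then c = 681.2 − a·206 − b·30 = 673.20.
At (482, 568): z_contact = 22.75 − 32.68 + 673.20 = 663.27 m.
Depth below ground = 694.2 − 663.27 = 30.9 m.

30.9 m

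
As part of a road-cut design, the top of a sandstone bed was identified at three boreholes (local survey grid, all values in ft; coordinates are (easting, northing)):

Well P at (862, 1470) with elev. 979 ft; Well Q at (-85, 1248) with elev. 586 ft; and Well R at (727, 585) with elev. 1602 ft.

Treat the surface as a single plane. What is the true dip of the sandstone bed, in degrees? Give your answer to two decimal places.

44.93°

Let the plane be z = a·E + b·N + c.
Well Q−Well P: −947a − 222b = −393;  Well R−Well P: −135a − 885b = 623.
Solving gives a = 0.60153, b = −0.79571.
Gradient magnitude |∇z| = √(a² + b²) = √(0.36184 + 0.63316) = 0.99750.
True dip = arctan(0.99750) = 44.93°, dipping toward NW (azimuth ≈ 323°).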